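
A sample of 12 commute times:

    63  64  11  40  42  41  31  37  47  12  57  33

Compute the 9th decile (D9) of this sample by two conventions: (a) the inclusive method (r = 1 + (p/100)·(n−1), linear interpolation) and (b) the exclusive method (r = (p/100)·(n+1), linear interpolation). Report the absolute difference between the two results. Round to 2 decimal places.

1.30

Sorted: 11, 12, 31, 33, 37, 40, 41, 42, 47, 57, 63, 64.
n = 12.
(a) r = 10.9; between ranks 10 (57) and 11 (63): 62.4.
(b) r = 11.7; between ranks 11 (63) and 12 (64): 63.7.
|62.4 − 63.7| = 1.3.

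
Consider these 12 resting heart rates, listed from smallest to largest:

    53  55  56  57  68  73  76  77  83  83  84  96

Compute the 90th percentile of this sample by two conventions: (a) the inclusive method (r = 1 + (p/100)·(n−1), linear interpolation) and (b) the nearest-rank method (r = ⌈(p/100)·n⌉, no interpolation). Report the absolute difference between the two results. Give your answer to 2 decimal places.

n = 12.
(a) r = 10.9; between ranks 10 (83) and 11 (84): 83.9.
(b) the nearest-rank method: rank 11 → 84.
|83.9 − 84| = 0.1.

0.10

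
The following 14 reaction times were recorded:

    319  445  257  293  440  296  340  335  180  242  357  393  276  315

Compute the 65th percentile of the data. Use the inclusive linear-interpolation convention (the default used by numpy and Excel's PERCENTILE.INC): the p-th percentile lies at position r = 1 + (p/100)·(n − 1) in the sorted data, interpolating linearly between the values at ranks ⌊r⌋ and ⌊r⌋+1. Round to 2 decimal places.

Sorted: 180, 242, 257, 276, 293, 296, 315, 319, 335, 340, 357, 393, 440, 445.
n = 14.
r = 1 + (65/100)·(14 − 1) = 1 + 8.45 = 9.45.
Rank 9 is 335 and rank 10 is 340.
Interpolate: 335 + 0.45·(340 − 335) = 335 + 0.45·5 = 337.25.

337.25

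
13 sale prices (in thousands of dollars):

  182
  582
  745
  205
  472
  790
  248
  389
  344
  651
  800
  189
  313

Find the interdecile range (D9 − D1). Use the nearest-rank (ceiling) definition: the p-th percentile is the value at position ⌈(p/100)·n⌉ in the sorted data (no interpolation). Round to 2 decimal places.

Sorted: 182, 189, 205, 248, 313, 344, 389, 472, 582, 651, 745, 790, 800.
n = 13.
P10: rank ⌈10/100·13⌉ = 2 → 189.
P90: rank ⌈90/100·13⌉ = 12 → 790.
Difference: 790 − 189 = 601.

601.00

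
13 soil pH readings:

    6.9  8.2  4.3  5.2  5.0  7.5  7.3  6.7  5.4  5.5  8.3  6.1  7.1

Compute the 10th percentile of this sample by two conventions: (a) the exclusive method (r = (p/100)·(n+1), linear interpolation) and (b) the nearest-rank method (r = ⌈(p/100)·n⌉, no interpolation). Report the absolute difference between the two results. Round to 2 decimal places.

Sorted: 4.3, 5.0, 5.2, 5.4, 5.5, 6.1, 6.7, 6.9, 7.1, 7.3, 7.5, 8.2, 8.3.
n = 13.
(a) r = 1.4; between ranks 1 (4.3) and 2 (5.0): 4.58.
(b) the nearest-rank method: rank 2 → 5.
|4.58 − 5| = 0.42.

0.42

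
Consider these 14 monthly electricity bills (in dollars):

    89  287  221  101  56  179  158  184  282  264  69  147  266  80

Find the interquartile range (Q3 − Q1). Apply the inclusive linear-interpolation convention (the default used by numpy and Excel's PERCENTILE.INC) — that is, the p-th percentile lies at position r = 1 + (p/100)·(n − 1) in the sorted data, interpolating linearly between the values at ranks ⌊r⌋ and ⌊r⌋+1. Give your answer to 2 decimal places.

Sorted: 56, 69, 80, 89, 101, 147, 158, 179, 184, 221, 264, 266, 282, 287.
n = 14.
P25: r = 4.25; ranks 4–5 are 89, 101; interpolating gives 92.
P75: r = 10.75; ranks 10–11 are 221, 264; interpolating gives 253.25.
Difference: 253.25 − 92 = 161.25.

161.25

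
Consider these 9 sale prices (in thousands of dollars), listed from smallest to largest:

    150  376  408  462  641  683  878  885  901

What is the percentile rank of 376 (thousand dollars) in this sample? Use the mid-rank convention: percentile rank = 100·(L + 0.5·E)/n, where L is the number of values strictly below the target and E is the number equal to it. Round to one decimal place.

Count below 376: L = 1; count equal: E = 1; n = 9.
Percentile rank = 100·(1 + 0.5·1)/9 = 100·1.5/9 = 16.67.

16.7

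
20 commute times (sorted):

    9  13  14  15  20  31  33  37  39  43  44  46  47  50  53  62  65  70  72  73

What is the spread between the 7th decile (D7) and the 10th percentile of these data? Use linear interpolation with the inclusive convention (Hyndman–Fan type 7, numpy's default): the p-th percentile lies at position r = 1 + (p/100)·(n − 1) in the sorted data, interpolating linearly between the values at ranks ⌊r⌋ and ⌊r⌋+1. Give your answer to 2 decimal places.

n = 20.
P10: r = 2.9; ranks 2–3 are 13, 14; interpolating gives 13.9.
P70: r = 14.3; ranks 14–15 are 50, 53; interpolating gives 50.9.
Difference: 50.9 − 13.9 = 37.

37.00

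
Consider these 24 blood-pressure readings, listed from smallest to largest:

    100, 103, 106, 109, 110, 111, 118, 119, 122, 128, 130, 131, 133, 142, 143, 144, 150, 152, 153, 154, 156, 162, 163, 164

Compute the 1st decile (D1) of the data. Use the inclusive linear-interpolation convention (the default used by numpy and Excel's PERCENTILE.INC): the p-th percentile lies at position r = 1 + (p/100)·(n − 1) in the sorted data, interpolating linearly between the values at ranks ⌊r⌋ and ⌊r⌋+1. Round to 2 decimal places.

106.90

n = 24.
r = 1 + (10/100)·(24 − 1) = 1 + 2.3 = 3.3.
Rank 3 is 106 and rank 4 is 109.
Interpolate: 106 + 0.3·(109 − 106) = 106 + 0.3·3 = 106.9.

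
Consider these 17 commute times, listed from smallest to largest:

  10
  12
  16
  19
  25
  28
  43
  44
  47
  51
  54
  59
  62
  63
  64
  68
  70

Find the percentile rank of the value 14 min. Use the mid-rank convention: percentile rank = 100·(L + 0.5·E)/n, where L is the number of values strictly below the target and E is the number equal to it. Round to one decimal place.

Count below 14: L = 2; count equal: E = 0; n = 17.
Percentile rank = 100·(2 + 0.5·0)/17 = 100·2/17 = 11.76.

11.8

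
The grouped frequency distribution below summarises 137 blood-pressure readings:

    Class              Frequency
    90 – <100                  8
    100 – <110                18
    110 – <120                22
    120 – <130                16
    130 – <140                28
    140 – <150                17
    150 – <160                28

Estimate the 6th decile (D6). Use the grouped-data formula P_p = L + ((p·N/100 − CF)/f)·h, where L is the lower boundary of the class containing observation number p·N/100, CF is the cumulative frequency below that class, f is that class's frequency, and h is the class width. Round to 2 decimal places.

136.50

N = 137; target position k = 60/100 · 137 = 82.2.
Cumulative frequencies: 8, 26, 48, 64, 92, 109, 137.
Observation 82.2 falls in the class 130 – <140.
L = 130, CF = 64, f = 28, h = 10.
P60 = 130 + ((82.2 − 64)/28)·10 = 130 + 6.5 = 136.5.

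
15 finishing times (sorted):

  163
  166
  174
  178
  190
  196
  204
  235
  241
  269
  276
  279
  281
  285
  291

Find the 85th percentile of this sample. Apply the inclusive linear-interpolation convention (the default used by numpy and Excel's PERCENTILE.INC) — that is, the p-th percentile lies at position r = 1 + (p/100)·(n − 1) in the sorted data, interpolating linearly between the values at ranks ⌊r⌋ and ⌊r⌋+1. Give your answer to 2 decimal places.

280.80

n = 15.
r = 1 + (85/100)·(15 − 1) = 1 + 11.9 = 12.9.
Rank 12 is 279 and rank 13 is 281.
Interpolate: 279 + 0.9·(281 − 279) = 279 + 0.9·2 = 280.8.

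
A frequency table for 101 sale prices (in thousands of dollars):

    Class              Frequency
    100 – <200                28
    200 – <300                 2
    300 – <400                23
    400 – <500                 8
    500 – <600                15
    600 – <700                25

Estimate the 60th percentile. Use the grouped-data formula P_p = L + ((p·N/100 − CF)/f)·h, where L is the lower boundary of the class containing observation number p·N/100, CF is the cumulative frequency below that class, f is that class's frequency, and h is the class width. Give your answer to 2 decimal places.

495.00

N = 101; target position k = 60/100 · 101 = 60.6.
Cumulative frequencies: 28, 30, 53, 61, 76, 101.
Observation 60.6 falls in the class 400 – <500.
L = 400, CF = 53, f = 8, h = 100.
P60 = 400 + ((60.6 − 53)/8)·100 = 400 + 95 = 495.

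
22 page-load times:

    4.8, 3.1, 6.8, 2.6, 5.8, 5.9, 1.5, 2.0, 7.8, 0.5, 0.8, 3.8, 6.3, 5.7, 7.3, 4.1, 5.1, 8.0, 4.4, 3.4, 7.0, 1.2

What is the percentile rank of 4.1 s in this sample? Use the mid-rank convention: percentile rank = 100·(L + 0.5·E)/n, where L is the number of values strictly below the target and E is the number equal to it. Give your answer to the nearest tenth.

Sorted: 0.5, 0.8, 1.2, 1.5, 2.0, 2.6, 3.1, 3.4, 3.8, 4.1, 4.4, 4.8, 5.1, 5.7, 5.8, 5.9, 6.3, 6.8, 7.0, 7.3, 7.8, 8.0.
Count below 4.1: L = 9; count equal: E = 1; n = 22.
Percentile rank = 100·(9 + 0.5·1)/22 = 100·9.5/22 = 43.18.

43.2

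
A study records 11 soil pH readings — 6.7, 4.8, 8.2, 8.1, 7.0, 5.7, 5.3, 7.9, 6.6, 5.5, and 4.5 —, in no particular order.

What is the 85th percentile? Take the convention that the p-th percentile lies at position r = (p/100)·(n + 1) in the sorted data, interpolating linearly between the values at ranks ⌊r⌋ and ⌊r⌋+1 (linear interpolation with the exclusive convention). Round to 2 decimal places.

Sorted: 4.5, 4.8, 5.3, 5.5, 5.7, 6.6, 6.7, 7.0, 7.9, 8.1, 8.2.
n = 11.
r = (85/100)·(11 + 1) = 10.2.
Rank 10 is 8.1 and rank 11 is 8.2.
Interpolate: 8.1 + 0.2·(8.2 − 8.1) = 8.1 + 0.2·0.1 = 8.12.

8.12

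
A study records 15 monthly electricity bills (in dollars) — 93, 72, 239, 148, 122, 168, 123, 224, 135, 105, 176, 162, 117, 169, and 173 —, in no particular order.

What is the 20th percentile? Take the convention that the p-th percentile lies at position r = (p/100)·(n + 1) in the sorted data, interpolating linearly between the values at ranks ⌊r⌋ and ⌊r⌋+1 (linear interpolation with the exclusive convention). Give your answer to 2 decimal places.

Sorted: 72, 93, 105, 117, 122, 123, 135, 148, 162, 168, 169, 173, 176, 224, 239.
n = 15.
r = (20/100)·(15 + 1) = 3.2.
Rank 3 is 105 and rank 4 is 117.
Interpolate: 105 + 0.2·(117 − 105) = 105 + 0.2·12 = 107.4.

107.40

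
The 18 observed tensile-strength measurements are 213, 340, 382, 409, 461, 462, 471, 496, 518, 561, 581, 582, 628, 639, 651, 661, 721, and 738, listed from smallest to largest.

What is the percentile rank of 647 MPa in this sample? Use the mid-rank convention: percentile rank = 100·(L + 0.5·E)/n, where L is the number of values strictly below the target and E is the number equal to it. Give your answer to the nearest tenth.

77.8

Count below 647: L = 14; count equal: E = 0; n = 18.
Percentile rank = 100·(14 + 0.5·0)/18 = 100·14/18 = 77.78.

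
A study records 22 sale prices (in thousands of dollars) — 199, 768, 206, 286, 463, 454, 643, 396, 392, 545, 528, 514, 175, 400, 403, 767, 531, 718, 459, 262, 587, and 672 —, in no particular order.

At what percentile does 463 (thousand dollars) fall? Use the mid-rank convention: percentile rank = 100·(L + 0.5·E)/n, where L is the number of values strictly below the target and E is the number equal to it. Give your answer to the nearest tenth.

Sorted: 175, 199, 206, 262, 286, 392, 396, 400, 403, 454, 459, 463, 514, 528, 531, 545, 587, 643, 672, 718, 767, 768.
Count below 463: L = 11; count equal: E = 1; n = 22.
Percentile rank = 100·(11 + 0.5·1)/22 = 100·11.5/22 = 52.27.

52.3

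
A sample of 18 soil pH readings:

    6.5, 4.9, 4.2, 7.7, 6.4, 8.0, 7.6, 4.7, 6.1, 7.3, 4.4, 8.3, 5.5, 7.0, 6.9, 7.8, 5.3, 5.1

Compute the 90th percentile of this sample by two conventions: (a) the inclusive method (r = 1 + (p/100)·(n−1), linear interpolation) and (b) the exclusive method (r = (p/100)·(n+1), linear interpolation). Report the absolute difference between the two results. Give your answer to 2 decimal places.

Sorted: 4.2, 4.4, 4.7, 4.9, 5.1, 5.3, 5.5, 6.1, 6.4, 6.5, 6.9, 7.0, 7.3, 7.6, 7.7, 7.8, 8.0, 8.3.
n = 18.
(a) r = 16.3; between ranks 16 (7.8) and 17 (8.0): 7.86.
(b) r = 17.1; between ranks 17 (8.0) and 18 (8.3): 8.03.
|7.86 − 8.03| = 0.17.

0.17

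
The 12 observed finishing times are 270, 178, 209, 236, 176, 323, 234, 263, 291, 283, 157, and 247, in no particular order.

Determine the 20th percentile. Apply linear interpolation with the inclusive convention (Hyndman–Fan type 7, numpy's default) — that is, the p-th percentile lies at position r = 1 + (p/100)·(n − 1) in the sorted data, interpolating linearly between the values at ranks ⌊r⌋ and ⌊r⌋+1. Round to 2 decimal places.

184.20

Sorted: 157, 176, 178, 209, 234, 236, 247, 263, 270, 283, 291, 323.
n = 12.
r = 1 + (20/100)·(12 − 1) = 1 + 2.2 = 3.2.
Rank 3 is 178 and rank 4 is 209.
Interpolate: 178 + 0.2·(209 − 178) = 178 + 0.2·31 = 184.2.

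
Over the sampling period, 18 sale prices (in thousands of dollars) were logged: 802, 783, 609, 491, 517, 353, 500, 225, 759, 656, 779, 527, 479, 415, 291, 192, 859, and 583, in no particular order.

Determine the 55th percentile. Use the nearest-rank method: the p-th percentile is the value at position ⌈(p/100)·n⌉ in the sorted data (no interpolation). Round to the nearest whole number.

Sorted: 192, 225, 291, 353, 415, 479, 491, 500, 517, 527, 583, 609, 656, 759, 779, 783, 802, 859.
n = 18.
Position = ⌈55/100 · 18⌉ = ⌈9.9⌉ = 10.
The value at rank 10 is 527.

527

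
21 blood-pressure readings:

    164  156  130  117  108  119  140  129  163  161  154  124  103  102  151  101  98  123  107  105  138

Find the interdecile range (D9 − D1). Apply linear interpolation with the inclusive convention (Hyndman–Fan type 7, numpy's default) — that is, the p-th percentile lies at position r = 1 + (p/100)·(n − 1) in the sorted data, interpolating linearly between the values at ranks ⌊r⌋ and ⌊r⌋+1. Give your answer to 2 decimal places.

Sorted: 98, 101, 102, 103, 105, 107, 108, 117, 119, 123, 124, 129, 130, 138, 140, 151, 154, 156, 161, 163, 164.
n = 21.
P10: r = 3 (integer) → 102.
P90: r = 19 (integer) → 161.
Difference: 161 − 102 = 59.

59.00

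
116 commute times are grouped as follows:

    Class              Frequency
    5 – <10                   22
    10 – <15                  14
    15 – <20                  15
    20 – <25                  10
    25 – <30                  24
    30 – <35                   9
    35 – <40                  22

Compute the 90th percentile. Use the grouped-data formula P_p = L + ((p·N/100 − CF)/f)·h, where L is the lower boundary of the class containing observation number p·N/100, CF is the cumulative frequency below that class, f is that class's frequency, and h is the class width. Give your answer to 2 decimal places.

37.36

N = 116; target position k = 90/100 · 116 = 104.4.
Cumulative frequencies: 22, 36, 51, 61, 85, 94, 116.
Observation 104.4 falls in the class 35 – <40.
L = 35, CF = 94, f = 22, h = 5.
P90 = 35 + ((104.4 − 94)/22)·5 = 35 + 2.36364 = 37.3636.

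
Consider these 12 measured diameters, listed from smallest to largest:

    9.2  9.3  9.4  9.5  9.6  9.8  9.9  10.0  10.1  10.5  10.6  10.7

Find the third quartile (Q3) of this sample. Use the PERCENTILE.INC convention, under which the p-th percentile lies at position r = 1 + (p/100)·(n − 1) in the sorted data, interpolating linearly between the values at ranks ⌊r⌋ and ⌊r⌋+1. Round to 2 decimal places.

10.20

n = 12.
r = 1 + (75/100)·(12 − 1) = 1 + 8.25 = 9.25.
Rank 9 is 10.1 and rank 10 is 10.5.
Interpolate: 10.1 + 0.25·(10.5 − 10.1) = 10.1 + 0.25·0.4 = 10.2.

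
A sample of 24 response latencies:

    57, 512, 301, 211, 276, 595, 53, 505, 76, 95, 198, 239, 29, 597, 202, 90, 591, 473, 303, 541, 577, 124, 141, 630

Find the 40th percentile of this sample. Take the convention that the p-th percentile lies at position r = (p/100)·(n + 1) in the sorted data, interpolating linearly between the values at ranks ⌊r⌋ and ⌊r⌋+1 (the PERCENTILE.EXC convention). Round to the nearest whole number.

202

Sorted: 29, 53, 57, 76, 90, 95, 124, 141, 198, 202, 211, 239, 276, 301, 303, 473, 505, 512, 541, 577, 591, 595, 597, 630.
n = 24.
r = (40/100)·(24 + 1) = 10.
r is an integer, so P40 is the value at rank 10: 202.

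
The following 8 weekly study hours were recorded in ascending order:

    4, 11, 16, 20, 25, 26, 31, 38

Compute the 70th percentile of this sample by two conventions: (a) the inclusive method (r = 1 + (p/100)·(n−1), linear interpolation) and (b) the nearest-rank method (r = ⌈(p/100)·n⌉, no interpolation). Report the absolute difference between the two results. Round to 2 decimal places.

0.10

n = 8.
(a) r = 5.9; between ranks 5 (25) and 6 (26): 25.9.
(b) the nearest-rank method: rank 6 → 26.
|25.9 − 26| = 0.1.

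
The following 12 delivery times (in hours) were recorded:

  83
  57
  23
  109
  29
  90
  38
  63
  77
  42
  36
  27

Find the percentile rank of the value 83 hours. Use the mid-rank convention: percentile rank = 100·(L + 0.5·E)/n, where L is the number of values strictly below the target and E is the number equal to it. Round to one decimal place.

Sorted: 23, 27, 29, 36, 38, 42, 57, 63, 77, 83, 90, 109.
Count below 83: L = 9; count equal: E = 1; n = 12.
Percentile rank = 100·(9 + 0.5·1)/12 = 100·9.5/12 = 79.17.

79.2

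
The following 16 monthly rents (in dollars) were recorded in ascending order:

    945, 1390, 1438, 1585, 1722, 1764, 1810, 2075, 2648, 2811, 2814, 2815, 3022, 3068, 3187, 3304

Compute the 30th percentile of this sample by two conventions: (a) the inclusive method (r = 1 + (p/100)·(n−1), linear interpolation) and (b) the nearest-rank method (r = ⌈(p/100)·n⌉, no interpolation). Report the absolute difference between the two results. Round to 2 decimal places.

21.00

n = 16.
(a) r = 5.5; between ranks 5 (1722) and 6 (1764): 1743.
(b) the nearest-rank method: rank 5 → 1722.
|1743 − 1722| = 21.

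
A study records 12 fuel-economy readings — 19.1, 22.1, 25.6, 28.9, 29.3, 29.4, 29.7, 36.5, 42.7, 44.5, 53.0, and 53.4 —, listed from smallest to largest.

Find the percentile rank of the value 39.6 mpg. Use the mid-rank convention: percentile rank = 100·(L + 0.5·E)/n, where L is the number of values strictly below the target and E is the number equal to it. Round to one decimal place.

Count below 39.6: L = 8; count equal: E = 0; n = 12.
Percentile rank = 100·(8 + 0.5·0)/12 = 100·8/12 = 66.67.

66.7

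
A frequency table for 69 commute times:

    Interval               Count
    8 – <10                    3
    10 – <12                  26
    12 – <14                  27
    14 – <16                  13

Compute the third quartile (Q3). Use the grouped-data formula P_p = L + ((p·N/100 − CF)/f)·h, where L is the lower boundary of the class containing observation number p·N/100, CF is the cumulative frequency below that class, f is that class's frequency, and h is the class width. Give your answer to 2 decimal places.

N = 69; target position k = 75/100 · 69 = 51.75.
Cumulative frequencies: 3, 29, 56, 69.
Observation 51.75 falls in the class 12 – <14.
L = 12, CF = 29, f = 27, h = 2.
P75 = 12 + ((51.75 − 29)/27)·2 = 12 + 1.68519 = 13.6852.

13.69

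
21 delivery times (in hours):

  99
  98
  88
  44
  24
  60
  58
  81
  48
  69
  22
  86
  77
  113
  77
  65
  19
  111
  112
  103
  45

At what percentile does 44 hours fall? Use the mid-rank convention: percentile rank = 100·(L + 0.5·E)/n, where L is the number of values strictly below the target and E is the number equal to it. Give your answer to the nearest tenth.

Sorted: 19, 22, 24, 44, 45, 48, 58, 60, 65, 69, 77, 77, 81, 86, 88, 98, 99, 103, 111, 112, 113.
Count below 44: L = 3; count equal: E = 1; n = 21.
Percentile rank = 100·(3 + 0.5·1)/21 = 100·3.5/21 = 16.67.

16.7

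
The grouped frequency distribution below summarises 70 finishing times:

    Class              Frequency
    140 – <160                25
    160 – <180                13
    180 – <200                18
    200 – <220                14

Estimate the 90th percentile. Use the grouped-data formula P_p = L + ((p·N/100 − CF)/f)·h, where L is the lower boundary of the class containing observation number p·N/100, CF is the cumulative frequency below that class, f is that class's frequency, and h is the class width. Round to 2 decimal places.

210.00

N = 70; target position k = 90/100 · 70 = 63.
Cumulative frequencies: 25, 38, 56, 70.
Observation 63 falls in the class 200 – <220.
L = 200, CF = 56, f = 14, h = 20.
P90 = 200 + ((63 − 56)/14)·20 = 200 + 10 = 210.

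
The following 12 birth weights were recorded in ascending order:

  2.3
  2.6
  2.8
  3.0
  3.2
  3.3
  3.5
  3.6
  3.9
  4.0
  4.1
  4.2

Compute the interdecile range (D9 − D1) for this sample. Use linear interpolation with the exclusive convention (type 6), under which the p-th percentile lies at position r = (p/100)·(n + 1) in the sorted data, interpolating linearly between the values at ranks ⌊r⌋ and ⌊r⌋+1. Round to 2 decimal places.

n = 12.
P10: r = 1.3; ranks 1–2 are 2.3, 2.6; interpolating gives 2.39.
P90: r = 11.7; ranks 11–12 are 4.1, 4.2; interpolating gives 4.17.
Difference: 4.17 − 2.39 = 1.78.

1.78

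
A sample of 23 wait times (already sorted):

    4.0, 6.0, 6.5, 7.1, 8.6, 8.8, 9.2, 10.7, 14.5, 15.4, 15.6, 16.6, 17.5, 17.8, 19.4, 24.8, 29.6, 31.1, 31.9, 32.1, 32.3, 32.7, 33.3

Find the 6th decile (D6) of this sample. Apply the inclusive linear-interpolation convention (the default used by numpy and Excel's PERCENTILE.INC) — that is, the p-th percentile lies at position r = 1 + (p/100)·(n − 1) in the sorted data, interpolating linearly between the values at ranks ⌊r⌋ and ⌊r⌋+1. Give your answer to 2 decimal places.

18.12

n = 23.
r = 1 + (60/100)·(23 − 1) = 1 + 13.2 = 14.2.
Rank 14 is 17.8 and rank 15 is 19.4.
Interpolate: 17.8 + 0.2·(19.4 − 17.8) = 17.8 + 0.2·1.6 = 18.12.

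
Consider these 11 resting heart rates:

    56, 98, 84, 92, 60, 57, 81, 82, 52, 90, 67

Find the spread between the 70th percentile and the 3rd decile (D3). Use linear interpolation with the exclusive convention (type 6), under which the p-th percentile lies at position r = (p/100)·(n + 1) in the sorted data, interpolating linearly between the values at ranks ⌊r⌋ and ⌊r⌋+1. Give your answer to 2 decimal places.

Sorted: 52, 56, 57, 60, 67, 81, 82, 84, 90, 92, 98.
n = 11.
P30: r = 3.6; ranks 3–4 are 57, 60; interpolating gives 58.8.
P70: r = 8.4; ranks 8–9 are 84, 90; interpolating gives 86.4.
Difference: 86.4 − 58.8 = 27.6.

27.60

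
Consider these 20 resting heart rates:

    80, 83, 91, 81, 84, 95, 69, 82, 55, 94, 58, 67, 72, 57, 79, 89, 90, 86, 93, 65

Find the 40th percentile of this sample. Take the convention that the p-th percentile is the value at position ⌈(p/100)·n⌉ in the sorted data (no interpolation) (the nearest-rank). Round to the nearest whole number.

Sorted: 55, 57, 58, 65, 67, 69, 72, 79, 80, 81, 82, 83, 84, 86, 89, 90, 91, 93, 94, 95.
n = 20.
Position = ⌈40/100 · 20⌉ = ⌈8⌉ = 8.
The value at rank 8 is 79.

79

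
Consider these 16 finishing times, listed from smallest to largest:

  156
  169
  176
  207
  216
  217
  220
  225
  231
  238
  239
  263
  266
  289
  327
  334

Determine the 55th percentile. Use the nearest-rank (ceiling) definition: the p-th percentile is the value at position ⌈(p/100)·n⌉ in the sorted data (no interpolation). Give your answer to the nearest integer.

n = 16.
Position = ⌈55/100 · 16⌉ = ⌈8.8⌉ = 9.
The value at rank 9 is 231.

231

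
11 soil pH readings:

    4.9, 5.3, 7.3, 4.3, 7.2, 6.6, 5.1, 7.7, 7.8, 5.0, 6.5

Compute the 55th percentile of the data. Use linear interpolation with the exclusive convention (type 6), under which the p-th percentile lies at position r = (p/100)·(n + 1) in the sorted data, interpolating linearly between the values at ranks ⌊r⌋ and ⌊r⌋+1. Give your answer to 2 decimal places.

Sorted: 4.3, 4.9, 5.0, 5.1, 5.3, 6.5, 6.6, 7.2, 7.3, 7.7, 7.8.
n = 11.
r = (55/100)·(11 + 1) = 6.6.
Rank 6 is 6.5 and rank 7 is 6.6.
Interpolate: 6.5 + 0.6·(6.6 − 6.5) = 6.5 + 0.6·0.1 = 6.56.

6.56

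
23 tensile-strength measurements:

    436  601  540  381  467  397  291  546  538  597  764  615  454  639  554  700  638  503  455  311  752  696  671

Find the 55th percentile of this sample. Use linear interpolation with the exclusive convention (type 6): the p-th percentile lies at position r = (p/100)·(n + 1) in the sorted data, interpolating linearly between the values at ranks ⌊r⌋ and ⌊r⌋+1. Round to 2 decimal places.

Sorted: 291, 311, 381, 397, 436, 454, 455, 467, 503, 538, 540, 546, 554, 597, 601, 615, 638, 639, 671, 696, 700, 752, 764.
n = 23.
r = (55/100)·(23 + 1) = 13.2.
Rank 13 is 554 and rank 14 is 597.
Interpolate: 554 + 0.2·(597 − 554) = 554 + 0.2·43 = 562.6.

562.60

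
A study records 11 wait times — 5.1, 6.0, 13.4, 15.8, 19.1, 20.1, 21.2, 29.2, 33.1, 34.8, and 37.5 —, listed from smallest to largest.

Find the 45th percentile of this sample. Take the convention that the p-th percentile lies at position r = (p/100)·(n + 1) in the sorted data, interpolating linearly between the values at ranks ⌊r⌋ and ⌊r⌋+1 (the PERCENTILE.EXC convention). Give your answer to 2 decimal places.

19.50

n = 11.
r = (45/100)·(11 + 1) = 5.4.
Rank 5 is 19.1 and rank 6 is 20.1.
Interpolate: 19.1 + 0.4·(20.1 − 19.1) = 19.1 + 0.4·1 = 19.5.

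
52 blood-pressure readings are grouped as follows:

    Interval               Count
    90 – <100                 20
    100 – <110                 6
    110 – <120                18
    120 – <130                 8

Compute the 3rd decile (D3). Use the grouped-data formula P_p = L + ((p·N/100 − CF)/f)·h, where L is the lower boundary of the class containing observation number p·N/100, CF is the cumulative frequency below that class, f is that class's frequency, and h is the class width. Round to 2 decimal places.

N = 52; target position k = 30/100 · 52 = 15.6.
Cumulative frequencies: 20, 26, 44, 52.
Observation 15.6 falls in the class 90 – <100.
L = 90, CF = 0, f = 20, h = 10.
P30 = 90 + ((15.6 − 0)/20)·10 = 90 + 7.8 = 97.8.

97.80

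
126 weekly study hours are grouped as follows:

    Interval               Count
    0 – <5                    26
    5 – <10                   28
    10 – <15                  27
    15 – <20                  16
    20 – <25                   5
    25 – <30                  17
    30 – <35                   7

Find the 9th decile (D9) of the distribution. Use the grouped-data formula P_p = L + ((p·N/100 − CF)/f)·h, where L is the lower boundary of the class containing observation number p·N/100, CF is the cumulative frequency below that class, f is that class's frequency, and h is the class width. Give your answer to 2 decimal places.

28.35

N = 126; target position k = 90/100 · 126 = 113.4.
Cumulative frequencies: 26, 54, 81, 97, 102, 119, 126.
Observation 113.4 falls in the class 25 – <30.
L = 25, CF = 102, f = 17, h = 5.
P90 = 25 + ((113.4 − 102)/17)·5 = 25 + 3.35294 = 28.3529.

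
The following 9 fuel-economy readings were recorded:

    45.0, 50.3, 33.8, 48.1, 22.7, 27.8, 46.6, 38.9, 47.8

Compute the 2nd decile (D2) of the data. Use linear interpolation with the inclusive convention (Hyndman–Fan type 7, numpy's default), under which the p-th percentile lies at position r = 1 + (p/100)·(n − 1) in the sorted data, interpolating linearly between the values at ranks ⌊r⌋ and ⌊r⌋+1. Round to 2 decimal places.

31.40

Sorted: 22.7, 27.8, 33.8, 38.9, 45.0, 46.6, 47.8, 48.1, 50.3.
n = 9.
r = 1 + (20/100)·(9 − 1) = 1 + 1.6 = 2.6.
Rank 2 is 27.8 and rank 3 is 33.8.
Interpolate: 27.8 + 0.6·(33.8 − 27.8) = 27.8 + 0.6·6 = 31.4.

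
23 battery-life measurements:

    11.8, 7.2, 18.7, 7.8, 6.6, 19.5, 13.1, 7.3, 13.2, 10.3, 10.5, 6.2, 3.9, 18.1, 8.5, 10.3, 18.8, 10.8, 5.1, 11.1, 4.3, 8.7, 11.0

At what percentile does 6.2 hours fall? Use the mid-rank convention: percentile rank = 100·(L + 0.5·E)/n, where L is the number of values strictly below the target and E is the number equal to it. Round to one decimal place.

15.2

Sorted: 3.9, 4.3, 5.1, 6.2, 6.6, 7.2, 7.3, 7.8, 8.5, 8.7, 10.3, 10.3, 10.5, 10.8, 11.0, 11.1, 11.8, 13.1, 13.2, 18.1, 18.7, 18.8, 19.5.
Count below 6.2: L = 3; count equal: E = 1; n = 23.
Percentile rank = 100·(3 + 0.5·1)/23 = 100·3.5/23 = 15.22.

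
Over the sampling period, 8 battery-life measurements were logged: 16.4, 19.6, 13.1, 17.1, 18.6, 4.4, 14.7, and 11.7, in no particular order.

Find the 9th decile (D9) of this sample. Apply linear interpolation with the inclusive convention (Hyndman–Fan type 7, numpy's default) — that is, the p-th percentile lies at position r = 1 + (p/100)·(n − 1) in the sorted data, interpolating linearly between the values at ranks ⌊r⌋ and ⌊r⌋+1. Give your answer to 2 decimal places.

Sorted: 4.4, 11.7, 13.1, 14.7, 16.4, 17.1, 18.6, 19.6.
n = 8.
r = 1 + (90/100)·(8 − 1) = 1 + 6.3 = 7.3.
Rank 7 is 18.6 and rank 8 is 19.6.
Interpolate: 18.6 + 0.3·(19.6 − 18.6) = 18.6 + 0.3·1 = 18.9.

18.90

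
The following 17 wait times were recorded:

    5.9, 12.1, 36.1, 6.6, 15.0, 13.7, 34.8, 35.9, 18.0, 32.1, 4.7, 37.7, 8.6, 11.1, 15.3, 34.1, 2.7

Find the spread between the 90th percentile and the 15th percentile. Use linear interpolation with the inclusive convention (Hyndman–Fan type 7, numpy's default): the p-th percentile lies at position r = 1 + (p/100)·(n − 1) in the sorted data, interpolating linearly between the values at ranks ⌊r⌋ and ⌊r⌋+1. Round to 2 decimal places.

29.80

Sorted: 2.7, 4.7, 5.9, 6.6, 8.6, 11.1, 12.1, 13.7, 15.0, 15.3, 18.0, 32.1, 34.1, 34.8, 35.9, 36.1, 37.7.
n = 17.
P15: r = 3.4; ranks 3–4 are 5.9, 6.6; interpolating gives 6.18.
P90: r = 15.4; ranks 15–16 are 35.9, 36.1; interpolating gives 35.98.
Difference: 35.98 − 6.18 = 29.8.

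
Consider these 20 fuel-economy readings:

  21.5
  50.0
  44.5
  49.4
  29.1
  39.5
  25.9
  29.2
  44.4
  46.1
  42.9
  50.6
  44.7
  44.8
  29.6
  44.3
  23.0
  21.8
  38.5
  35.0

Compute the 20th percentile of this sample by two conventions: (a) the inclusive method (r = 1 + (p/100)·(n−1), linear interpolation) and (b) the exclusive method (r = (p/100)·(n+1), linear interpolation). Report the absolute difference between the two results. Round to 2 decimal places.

Sorted: 21.5, 21.8, 23.0, 25.9, 29.1, 29.2, 29.6, 35.0, 38.5, 39.5, 42.9, 44.3, 44.4, 44.5, 44.7, 44.8, 46.1, 49.4, 50.0, 50.6.
n = 20.
(a) r = 4.8; between ranks 4 (25.9) and 5 (29.1): 28.46.
(b) r = 4.2; between ranks 4 (25.9) and 5 (29.1): 26.54.
|28.46 − 26.54| = 1.92.

1.92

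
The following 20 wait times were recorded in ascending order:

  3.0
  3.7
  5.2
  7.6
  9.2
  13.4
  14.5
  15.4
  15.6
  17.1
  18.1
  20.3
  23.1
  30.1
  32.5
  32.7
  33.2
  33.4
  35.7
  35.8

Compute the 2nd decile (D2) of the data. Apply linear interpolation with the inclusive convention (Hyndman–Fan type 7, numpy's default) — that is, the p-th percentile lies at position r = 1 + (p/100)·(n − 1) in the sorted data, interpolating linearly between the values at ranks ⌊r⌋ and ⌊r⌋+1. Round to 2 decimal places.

n = 20.
r = 1 + (20/100)·(20 − 1) = 1 + 3.8 = 4.8.
Rank 4 is 7.6 and rank 5 is 9.2.
Interpolate: 7.6 + 0.8·(9.2 − 7.6) = 7.6 + 0.8·1.6 = 8.88.

8.88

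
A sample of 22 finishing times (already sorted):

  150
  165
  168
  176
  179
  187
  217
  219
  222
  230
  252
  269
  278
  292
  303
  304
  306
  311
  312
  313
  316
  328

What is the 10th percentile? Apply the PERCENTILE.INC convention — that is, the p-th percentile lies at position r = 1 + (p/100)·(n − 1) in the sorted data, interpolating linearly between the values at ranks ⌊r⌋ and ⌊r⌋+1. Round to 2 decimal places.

n = 22.
r = 1 + (10/100)·(22 − 1) = 1 + 2.1 = 3.1.
Rank 3 is 168 and rank 4 is 176.
Interpolate: 168 + 0.1·(176 − 168) = 168 + 0.1·8 = 168.8.

168.80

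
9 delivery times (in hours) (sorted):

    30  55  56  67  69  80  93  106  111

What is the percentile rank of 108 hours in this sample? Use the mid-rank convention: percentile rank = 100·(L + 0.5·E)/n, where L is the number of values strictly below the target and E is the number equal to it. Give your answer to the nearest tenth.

88.9

Count below 108: L = 8; count equal: E = 0; n = 9.
Percentile rank = 100·(8 + 0.5·0)/9 = 100·8/9 = 88.89.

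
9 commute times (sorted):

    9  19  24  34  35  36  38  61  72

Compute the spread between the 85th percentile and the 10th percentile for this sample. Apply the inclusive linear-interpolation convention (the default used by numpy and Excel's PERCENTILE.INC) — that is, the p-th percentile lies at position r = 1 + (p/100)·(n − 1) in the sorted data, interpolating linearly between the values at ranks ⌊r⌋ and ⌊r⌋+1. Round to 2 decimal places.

39.40

n = 9.
P10: r = 1.8; ranks 1–2 are 9, 19; interpolating gives 17.
P85: r = 7.8; ranks 7–8 are 38, 61; interpolating gives 56.4.
Difference: 56.4 − 17 = 39.4.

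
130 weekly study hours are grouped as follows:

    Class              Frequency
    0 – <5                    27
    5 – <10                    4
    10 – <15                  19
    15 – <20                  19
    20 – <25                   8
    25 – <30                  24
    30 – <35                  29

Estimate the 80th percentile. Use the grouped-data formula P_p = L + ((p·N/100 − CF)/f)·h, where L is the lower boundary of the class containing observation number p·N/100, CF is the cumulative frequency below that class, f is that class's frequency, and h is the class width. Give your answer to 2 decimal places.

N = 130; target position k = 80/100 · 130 = 104.
Cumulative frequencies: 27, 31, 50, 69, 77, 101, 130.
Observation 104 falls in the class 30 – <35.
L = 30, CF = 101, f = 29, h = 5.
P80 = 30 + ((104 − 101)/29)·5 = 30 + 0.517241 = 30.5172.

30.52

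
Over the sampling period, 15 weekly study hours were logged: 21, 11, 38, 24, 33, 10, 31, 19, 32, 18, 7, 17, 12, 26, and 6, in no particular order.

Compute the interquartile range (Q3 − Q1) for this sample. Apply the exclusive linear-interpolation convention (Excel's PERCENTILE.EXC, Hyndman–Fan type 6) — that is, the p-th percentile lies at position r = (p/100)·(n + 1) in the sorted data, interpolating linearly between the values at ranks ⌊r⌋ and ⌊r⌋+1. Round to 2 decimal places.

Sorted: 6, 7, 10, 11, 12, 17, 18, 19, 21, 24, 26, 31, 32, 33, 38.
n = 15.
P25: r = 4 (integer) → 11.
P75: r = 12 (integer) → 31.
Difference: 31 − 11 = 20.

20.00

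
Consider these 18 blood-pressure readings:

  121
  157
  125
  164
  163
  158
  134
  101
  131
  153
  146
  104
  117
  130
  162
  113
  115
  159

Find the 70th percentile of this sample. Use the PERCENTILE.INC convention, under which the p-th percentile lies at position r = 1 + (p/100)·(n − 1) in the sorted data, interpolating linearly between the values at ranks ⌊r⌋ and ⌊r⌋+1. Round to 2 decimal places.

Sorted: 101, 104, 113, 115, 117, 121, 125, 130, 131, 134, 146, 153, 157, 158, 159, 162, 163, 164.
n = 18.
r = 1 + (70/100)·(18 − 1) = 1 + 11.9 = 12.9.
Rank 12 is 153 and rank 13 is 157.
Interpolate: 153 + 0.9·(157 − 153) = 153 + 0.9·4 = 156.6.

156.60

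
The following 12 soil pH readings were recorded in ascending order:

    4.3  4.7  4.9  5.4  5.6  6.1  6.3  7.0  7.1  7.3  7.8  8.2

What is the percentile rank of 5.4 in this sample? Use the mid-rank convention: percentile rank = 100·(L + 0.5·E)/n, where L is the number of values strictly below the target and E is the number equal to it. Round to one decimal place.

29.2

Count below 5.4: L = 3; count equal: E = 1; n = 12.
Percentile rank = 100·(3 + 0.5·1)/12 = 100·3.5/12 = 29.17.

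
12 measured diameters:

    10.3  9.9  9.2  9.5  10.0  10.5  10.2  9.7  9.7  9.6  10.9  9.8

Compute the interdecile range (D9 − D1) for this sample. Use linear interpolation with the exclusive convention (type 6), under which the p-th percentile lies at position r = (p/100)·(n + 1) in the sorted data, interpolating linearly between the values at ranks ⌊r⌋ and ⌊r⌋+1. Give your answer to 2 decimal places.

1.49

Sorted: 9.2, 9.5, 9.6, 9.7, 9.7, 9.8, 9.9, 10.0, 10.2, 10.3, 10.5, 10.9.
n = 12.
P10: r = 1.3; ranks 1–2 are 9.2, 9.5; interpolating gives 9.29.
P90: r = 11.7; ranks 11–12 are 10.5, 10.9; interpolating gives 10.78.
Difference: 10.78 − 9.29 = 1.49.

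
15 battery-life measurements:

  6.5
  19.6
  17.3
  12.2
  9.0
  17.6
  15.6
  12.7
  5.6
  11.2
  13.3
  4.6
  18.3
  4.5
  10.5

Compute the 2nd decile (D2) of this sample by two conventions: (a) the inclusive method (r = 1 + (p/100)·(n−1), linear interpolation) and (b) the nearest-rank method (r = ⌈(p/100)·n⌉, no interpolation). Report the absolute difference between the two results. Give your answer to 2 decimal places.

Sorted: 4.5, 4.6, 5.6, 6.5, 9.0, 10.5, 11.2, 12.2, 12.7, 13.3, 15.6, 17.3, 17.6, 18.3, 19.6.
n = 15.
(a) r = 3.8; between ranks 3 (5.6) and 4 (6.5): 6.32.
(b) the nearest-rank method: rank 3 → 5.6.
|6.32 − 5.6| = 0.72.

0.72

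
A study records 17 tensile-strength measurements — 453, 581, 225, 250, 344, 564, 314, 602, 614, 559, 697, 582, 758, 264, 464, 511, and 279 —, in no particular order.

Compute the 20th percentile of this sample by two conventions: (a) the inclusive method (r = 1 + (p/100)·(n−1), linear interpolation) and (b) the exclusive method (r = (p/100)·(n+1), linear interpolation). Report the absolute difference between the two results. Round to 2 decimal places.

Sorted: 225, 250, 264, 279, 314, 344, 453, 464, 511, 559, 564, 581, 582, 602, 614, 697, 758.
n = 17.
(a) r = 4.2; between ranks 4 (279) and 5 (314): 286.
(b) r = 3.6; between ranks 3 (264) and 4 (279): 273.
|286 − 273| = 13.

13.00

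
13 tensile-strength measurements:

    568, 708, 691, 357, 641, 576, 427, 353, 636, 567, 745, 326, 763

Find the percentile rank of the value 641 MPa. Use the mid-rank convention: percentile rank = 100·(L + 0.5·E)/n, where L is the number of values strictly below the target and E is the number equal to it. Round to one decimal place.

Sorted: 326, 353, 357, 427, 567, 568, 576, 636, 641, 691, 708, 745, 763.
Count below 641: L = 8; count equal: E = 1; n = 13.
Percentile rank = 100·(8 + 0.5·1)/13 = 100·8.5/13 = 65.38.

65.4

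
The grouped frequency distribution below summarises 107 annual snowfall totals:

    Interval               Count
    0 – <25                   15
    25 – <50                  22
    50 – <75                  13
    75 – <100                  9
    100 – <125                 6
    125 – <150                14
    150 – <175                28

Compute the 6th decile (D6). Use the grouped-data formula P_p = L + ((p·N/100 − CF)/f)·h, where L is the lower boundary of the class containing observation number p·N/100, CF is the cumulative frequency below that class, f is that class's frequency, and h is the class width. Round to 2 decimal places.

121.67

N = 107; target position k = 60/100 · 107 = 64.2.
Cumulative frequencies: 15, 37, 50, 59, 65, 79, 107.
Observation 64.2 falls in the class 100 – <125.
L = 100, CF = 59, f = 6, h = 25.
P60 = 100 + ((64.2 − 59)/6)·25 = 100 + 21.6667 = 121.667.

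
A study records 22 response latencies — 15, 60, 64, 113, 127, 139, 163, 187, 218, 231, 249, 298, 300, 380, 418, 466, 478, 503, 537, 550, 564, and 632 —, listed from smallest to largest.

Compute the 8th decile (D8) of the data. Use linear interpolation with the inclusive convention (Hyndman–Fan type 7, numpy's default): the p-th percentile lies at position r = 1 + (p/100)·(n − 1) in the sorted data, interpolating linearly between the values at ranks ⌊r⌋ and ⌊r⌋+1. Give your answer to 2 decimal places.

n = 22.
r = 1 + (80/100)·(22 − 1) = 1 + 16.8 = 17.8.
Rank 17 is 478 and rank 18 is 503.
Interpolate: 478 + 0.8·(503 − 478) = 478 + 0.8·25 = 498.

498.00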